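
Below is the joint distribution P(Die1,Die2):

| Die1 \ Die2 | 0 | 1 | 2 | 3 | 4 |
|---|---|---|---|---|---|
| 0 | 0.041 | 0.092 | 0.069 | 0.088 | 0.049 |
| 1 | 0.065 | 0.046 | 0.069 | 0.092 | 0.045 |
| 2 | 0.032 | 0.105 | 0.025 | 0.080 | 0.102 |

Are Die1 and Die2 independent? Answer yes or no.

no

P(Die1=2) = 0.344 and P(Die2=4) = 0.196, so their product is 0.06742, but P(Die1=2, Die2=4) = 0.102. Since these differ, Die1 and Die2 are not independent.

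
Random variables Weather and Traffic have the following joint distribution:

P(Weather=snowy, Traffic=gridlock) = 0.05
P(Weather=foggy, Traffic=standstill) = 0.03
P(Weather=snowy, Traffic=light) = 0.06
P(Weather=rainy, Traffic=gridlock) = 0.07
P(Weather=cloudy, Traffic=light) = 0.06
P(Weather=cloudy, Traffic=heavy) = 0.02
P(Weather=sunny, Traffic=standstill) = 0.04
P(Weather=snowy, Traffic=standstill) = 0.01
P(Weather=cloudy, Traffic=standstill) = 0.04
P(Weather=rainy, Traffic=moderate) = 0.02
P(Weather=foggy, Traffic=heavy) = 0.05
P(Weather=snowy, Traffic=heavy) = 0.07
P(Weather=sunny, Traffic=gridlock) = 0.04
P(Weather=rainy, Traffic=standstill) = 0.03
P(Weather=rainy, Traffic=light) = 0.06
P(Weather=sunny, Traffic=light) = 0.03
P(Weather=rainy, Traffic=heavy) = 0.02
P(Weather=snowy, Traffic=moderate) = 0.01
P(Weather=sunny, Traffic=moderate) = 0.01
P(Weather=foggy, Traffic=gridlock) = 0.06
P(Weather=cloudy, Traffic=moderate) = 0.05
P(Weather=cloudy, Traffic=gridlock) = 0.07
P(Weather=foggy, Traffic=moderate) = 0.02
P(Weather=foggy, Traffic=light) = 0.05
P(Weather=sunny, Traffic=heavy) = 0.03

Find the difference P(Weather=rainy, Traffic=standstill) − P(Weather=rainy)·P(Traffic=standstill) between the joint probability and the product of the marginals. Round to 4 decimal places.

0.0000

P(Weather=rainy) = 0.06 + 0.02 + 0.02 + 0.07 + 0.03 = 0.20.
P(Traffic=standstill) = 0.04 + 0.04 + 0.03 + 0.01 + 0.03 = 0.15.
P(Weather=rainy, Traffic=standstill) − P(Weather=rainy)P(Traffic=standstill) = 0.03 − 0.20×0.15 = 0.0000.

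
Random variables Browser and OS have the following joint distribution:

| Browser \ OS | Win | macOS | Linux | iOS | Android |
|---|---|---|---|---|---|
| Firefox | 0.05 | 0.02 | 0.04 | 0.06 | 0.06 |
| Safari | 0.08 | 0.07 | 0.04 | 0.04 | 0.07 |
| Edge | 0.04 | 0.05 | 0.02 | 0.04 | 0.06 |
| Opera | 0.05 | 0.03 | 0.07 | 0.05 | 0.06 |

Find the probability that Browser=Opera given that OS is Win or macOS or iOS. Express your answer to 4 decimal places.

P(OS=Win) = 0.05 + 0.08 + 0.04 + 0.05 = 0.22.
P(OS=macOS) = 0.02 + 0.07 + 0.05 + 0.03 = 0.17.
P(OS=iOS) = 0.06 + 0.04 + 0.04 + 0.05 = 0.19.
P(OS ∈ {Win, macOS, iOS}) = 0.22 + 0.17 + 0.19 = 0.58; P(Browser=Opera, OS ∈ {Win, macOS, iOS}) = 0.05 + 0.03 + 0.05 = 0.13.
P(Browser=Opera | OS ∈ {Win, macOS, iOS}) = 0.13/0.58 = 0.2241.

0.2241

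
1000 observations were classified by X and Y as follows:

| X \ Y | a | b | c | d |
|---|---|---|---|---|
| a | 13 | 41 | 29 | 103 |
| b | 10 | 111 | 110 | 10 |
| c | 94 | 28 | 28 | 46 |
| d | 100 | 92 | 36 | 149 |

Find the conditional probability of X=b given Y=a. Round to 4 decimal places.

0.0461

Total with Y=a: 13 + 10 + 94 + 100 = 217.
P(X=b | Y=a) = 10/217 = 0.0461.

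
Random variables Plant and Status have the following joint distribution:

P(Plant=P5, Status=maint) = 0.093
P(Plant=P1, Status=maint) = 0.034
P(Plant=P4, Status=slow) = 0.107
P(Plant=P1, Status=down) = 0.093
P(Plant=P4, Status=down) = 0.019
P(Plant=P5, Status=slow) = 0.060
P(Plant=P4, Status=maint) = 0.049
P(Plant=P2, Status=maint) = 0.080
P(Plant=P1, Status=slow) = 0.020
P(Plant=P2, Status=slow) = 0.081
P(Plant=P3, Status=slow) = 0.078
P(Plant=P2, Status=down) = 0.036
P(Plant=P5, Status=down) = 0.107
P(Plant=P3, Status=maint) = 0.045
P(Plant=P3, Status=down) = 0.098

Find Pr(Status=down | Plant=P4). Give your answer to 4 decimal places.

0.1086

P(Plant=P4) = 0.107 + 0.019 + 0.049 = 0.175.
P(Status=down | Plant=P4) = 0.019/0.175 = 0.1086.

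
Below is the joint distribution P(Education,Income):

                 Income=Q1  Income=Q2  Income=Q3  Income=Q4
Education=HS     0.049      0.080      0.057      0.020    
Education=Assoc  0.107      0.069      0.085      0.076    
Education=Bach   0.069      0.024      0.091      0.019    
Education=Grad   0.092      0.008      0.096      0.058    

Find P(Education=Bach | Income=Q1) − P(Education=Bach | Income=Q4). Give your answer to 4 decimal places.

0.1078

P(Income=Q1) = 0.049 + 0.107 + 0.069 + 0.092 = 0.317; P(Education=Bach | Income=Q1) = 0.069/0.317 = 0.21767.
P(Income=Q4) = 0.020 + 0.076 + 0.019 + 0.058 = 0.173; P(Education=Bach | Income=Q4) = 0.019/0.173 = 0.10983.
Difference = 0.1078.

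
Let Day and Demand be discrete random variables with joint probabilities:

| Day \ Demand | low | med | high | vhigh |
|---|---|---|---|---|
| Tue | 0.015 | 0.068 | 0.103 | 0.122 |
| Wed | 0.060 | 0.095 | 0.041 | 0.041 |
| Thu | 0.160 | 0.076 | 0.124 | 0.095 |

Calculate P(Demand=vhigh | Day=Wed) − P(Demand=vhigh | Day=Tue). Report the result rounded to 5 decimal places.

P(Day=Wed) = 0.060 + 0.095 + 0.041 + 0.041 = 0.237; P(Demand=vhigh | Day=Wed) = 0.041/0.237 = 0.172996.
P(Day=Tue) = 0.015 + 0.068 + 0.103 + 0.122 = 0.308; P(Demand=vhigh | Day=Tue) = 0.122/0.308 = 0.396104.
Difference = -0.22311.

-0.22311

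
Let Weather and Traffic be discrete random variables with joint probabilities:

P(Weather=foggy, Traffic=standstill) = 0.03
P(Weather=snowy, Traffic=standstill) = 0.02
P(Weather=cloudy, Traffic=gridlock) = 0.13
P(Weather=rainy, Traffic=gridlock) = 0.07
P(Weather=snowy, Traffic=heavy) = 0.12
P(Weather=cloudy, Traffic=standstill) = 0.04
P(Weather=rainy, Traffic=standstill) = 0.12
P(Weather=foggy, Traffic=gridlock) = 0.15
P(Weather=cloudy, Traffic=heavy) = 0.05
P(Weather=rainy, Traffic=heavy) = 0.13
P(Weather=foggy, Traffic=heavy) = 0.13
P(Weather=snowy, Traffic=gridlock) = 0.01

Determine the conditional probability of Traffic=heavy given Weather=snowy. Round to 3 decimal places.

P(Weather=snowy) = 0.12 + 0.01 + 0.02 = 0.15.
P(Traffic=heavy | Weather=snowy) = 0.12/0.15 = 0.800.

0.800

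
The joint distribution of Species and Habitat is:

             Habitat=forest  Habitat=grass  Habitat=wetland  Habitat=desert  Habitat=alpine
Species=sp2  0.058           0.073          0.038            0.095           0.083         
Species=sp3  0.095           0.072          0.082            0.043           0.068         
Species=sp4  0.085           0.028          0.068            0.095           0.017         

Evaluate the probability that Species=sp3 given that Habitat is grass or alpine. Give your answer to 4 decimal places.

0.4106

P(Habitat=grass) = 0.073 + 0.072 + 0.028 = 0.173.
P(Habitat=alpine) = 0.083 + 0.068 + 0.017 = 0.168.
P(Habitat ∈ {grass, alpine}) = 0.173 + 0.168 = 0.341; P(Species=sp3, Habitat ∈ {grass, alpine}) = 0.072 + 0.068 = 0.140.
P(Species=sp3 | Habitat ∈ {grass, alpine}) = 0.140/0.341 = 0.4106.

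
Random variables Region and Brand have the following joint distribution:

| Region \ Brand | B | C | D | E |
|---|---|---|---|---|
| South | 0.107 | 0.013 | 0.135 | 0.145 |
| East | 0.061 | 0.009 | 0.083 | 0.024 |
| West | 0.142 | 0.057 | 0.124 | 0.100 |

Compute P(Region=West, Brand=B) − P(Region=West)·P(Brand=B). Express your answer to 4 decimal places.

P(Region=West) = 0.142 + 0.057 + 0.124 + 0.100 = 0.423.
P(Brand=B) = 0.107 + 0.061 + 0.142 = 0.310.
P(Region=West, Brand=B) − P(Region=West)P(Brand=B) = 0.142 − 0.423×0.310 = 0.0109.

0.0109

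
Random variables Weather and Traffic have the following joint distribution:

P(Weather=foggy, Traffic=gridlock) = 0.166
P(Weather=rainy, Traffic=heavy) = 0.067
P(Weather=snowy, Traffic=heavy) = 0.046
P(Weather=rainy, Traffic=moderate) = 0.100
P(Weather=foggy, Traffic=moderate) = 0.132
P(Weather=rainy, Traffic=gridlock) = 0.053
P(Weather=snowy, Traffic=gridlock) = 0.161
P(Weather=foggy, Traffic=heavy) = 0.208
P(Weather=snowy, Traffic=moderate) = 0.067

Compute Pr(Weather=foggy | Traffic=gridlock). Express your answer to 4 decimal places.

P(Traffic=gridlock) = 0.053 + 0.161 + 0.166 = 0.380.
P(Weather=foggy | Traffic=gridlock) = 0.166/0.380 = 0.4368.

0.4368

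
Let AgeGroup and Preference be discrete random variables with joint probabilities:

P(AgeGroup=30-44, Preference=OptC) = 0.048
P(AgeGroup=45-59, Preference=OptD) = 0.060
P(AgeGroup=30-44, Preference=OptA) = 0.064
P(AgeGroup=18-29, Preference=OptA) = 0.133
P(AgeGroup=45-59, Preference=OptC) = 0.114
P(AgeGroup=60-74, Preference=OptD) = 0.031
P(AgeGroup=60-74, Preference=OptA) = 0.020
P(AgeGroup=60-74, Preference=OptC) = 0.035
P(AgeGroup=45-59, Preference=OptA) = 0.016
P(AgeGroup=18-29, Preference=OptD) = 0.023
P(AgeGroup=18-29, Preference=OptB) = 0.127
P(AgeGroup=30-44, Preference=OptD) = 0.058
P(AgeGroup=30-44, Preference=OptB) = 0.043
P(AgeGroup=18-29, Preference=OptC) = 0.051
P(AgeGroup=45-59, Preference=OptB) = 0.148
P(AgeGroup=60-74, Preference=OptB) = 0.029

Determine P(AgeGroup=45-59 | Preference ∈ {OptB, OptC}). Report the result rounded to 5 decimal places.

0.44034

P(Preference=OptB) = 0.127 + 0.043 + 0.148 + 0.029 = 0.347.
P(Preference=OptC) = 0.051 + 0.048 + 0.114 + 0.035 = 0.248.
P(Preference ∈ {OptB, OptC}) = 0.347 + 0.248 = 0.595; P(AgeGroup=45-59, Preference ∈ {OptB, OptC}) = 0.148 + 0.114 = 0.262.
P(AgeGroup=45-59 | Preference ∈ {OptB, OptC}) = 0.262/0.595 = 0.44034.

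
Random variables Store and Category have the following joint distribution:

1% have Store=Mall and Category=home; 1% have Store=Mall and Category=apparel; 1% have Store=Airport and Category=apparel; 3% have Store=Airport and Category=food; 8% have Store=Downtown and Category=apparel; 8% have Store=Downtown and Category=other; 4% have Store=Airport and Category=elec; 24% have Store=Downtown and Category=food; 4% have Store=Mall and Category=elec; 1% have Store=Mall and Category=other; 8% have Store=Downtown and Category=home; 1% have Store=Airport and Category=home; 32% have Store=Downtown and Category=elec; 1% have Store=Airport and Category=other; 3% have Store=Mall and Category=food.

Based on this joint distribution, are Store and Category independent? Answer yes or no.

Every cell satisfies P(Store,Category) = P(Store)·P(Category). For instance P(Store=Airport) = 0.10, P(Category=home) = 0.10, and 0.10×0.10 = 0.01 matches the joint entry. So Store and Category are independent.

yes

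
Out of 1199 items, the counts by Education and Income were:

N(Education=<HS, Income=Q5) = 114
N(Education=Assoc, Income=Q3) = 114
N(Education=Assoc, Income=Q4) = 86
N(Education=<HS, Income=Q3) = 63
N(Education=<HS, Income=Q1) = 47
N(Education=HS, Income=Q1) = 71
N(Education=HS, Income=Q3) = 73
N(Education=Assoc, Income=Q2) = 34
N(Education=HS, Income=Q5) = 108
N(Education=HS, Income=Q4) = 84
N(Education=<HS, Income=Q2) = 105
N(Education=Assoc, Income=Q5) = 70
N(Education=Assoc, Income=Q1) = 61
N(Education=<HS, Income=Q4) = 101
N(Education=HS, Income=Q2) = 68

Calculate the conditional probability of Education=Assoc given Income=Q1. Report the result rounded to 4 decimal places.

Total with Income=Q1: 47 + 71 + 61 = 179.
P(Education=Assoc | Income=Q1) = 61/179 = 0.3408.

0.3408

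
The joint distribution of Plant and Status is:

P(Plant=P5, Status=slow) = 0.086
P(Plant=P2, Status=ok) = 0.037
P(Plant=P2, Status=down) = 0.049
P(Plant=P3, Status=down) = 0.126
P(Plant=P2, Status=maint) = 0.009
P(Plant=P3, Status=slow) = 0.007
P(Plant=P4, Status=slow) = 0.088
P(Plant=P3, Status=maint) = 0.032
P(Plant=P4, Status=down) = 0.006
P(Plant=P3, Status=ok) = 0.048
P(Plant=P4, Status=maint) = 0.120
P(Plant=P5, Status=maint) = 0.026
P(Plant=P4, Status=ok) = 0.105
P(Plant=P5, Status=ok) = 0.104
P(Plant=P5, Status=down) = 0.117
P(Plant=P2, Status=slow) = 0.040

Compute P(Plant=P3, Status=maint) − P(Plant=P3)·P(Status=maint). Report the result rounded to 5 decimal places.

P(Plant=P3) = 0.048 + 0.007 + 0.126 + 0.032 = 0.213.
P(Status=maint) = 0.009 + 0.032 + 0.120 + 0.026 = 0.187.
P(Plant=P3, Status=maint) − P(Plant=P3)P(Status=maint) = 0.032 − 0.213×0.187 = -0.00783.

-0.00783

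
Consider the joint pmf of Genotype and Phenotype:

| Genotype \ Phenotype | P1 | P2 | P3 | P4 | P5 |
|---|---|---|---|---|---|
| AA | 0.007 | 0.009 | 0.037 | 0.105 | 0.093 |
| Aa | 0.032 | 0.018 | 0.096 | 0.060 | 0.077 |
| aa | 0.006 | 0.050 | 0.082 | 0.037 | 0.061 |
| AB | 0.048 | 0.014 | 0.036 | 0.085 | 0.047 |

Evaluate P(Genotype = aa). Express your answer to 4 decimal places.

P(Genotype=aa) = 0.006 + 0.050 + 0.082 + 0.037 + 0.061 = 0.236.

0.2360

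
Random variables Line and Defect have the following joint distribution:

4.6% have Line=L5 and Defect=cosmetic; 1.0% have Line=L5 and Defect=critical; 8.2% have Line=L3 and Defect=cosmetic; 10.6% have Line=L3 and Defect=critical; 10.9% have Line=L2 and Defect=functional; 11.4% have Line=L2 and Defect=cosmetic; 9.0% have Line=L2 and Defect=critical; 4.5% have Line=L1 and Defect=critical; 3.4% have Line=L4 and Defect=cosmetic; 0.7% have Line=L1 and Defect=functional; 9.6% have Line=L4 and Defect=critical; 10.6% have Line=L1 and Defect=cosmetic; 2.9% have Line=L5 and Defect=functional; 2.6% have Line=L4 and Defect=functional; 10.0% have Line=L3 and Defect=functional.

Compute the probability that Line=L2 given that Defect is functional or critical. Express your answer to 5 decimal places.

P(Defect=functional) = 0.007 + 0.109 + 0.100 + 0.026 + 0.029 = 0.271.
P(Defect=critical) = 0.045 + 0.090 + 0.106 + 0.096 + 0.010 = 0.347.
P(Defect ∈ {functional, critical}) = 0.271 + 0.347 = 0.618; P(Line=L2, Defect ∈ {functional, critical}) = 0.109 + 0.090 = 0.199.
P(Line=L2 | Defect ∈ {functional, critical}) = 0.199/0.618 = 0.32201.

0.32201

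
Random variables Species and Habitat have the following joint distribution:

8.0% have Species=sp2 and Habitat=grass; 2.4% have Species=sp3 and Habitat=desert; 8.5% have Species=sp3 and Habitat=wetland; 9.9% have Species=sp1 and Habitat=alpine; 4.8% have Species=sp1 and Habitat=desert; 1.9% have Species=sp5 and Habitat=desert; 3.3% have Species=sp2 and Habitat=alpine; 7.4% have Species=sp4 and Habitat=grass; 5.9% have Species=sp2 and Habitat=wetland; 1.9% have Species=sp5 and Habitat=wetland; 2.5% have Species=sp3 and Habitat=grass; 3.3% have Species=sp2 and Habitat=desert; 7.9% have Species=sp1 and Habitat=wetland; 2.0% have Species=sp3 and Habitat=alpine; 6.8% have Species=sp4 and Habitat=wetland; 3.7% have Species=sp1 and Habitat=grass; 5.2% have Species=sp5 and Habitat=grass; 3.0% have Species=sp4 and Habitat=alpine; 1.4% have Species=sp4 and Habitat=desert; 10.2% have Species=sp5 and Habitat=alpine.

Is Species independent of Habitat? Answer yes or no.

no

P(Species=sp5) = 0.192 and P(Habitat=alpine) = 0.284, so their product is 0.05453, but P(Species=sp5, Habitat=alpine) = 0.102. Since these differ, Species and Habitat are not independent.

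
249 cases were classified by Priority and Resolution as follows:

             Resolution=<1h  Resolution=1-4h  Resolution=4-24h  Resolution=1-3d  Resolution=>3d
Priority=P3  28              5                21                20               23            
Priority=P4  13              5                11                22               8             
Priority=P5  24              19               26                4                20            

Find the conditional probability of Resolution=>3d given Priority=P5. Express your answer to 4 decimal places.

Total with Priority=P5: 24 + 19 + 26 + 4 + 20 = 93.
P(Resolution=>3d | Priority=P5) = 20/93 = 0.2151.

0.2151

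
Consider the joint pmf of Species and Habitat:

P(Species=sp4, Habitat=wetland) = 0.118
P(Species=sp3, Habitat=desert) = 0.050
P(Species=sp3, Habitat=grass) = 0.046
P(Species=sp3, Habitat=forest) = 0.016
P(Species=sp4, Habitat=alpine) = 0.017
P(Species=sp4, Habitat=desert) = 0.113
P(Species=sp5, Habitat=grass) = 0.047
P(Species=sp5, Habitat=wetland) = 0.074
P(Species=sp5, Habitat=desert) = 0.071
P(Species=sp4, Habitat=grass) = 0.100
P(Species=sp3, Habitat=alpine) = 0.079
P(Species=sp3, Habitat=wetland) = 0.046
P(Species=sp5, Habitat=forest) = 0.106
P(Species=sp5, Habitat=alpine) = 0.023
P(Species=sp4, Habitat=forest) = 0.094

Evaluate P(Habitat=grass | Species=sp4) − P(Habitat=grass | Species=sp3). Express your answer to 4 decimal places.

0.0322

P(Species=sp4) = 0.094 + 0.100 + 0.118 + 0.113 + 0.017 = 0.442; P(Habitat=grass | Species=sp4) = 0.100/0.442 = 0.22624.
P(Species=sp3) = 0.016 + 0.046 + 0.046 + 0.050 + 0.079 = 0.237; P(Habitat=grass | Species=sp3) = 0.046/0.237 = 0.19409.
Difference = 0.0322.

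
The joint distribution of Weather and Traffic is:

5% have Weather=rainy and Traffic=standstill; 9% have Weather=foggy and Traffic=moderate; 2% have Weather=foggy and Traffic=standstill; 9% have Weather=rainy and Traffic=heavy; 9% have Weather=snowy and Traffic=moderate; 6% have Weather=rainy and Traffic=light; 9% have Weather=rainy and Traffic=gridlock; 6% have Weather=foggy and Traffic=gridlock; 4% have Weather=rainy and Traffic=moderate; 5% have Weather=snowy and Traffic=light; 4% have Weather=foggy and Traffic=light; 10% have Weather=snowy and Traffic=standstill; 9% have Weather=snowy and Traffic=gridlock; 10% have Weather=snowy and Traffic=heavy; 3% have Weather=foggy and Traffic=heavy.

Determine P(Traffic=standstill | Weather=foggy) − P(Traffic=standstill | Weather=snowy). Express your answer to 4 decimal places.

-0.1492

P(Weather=foggy) = 0.04 + 0.09 + 0.03 + 0.06 + 0.02 = 0.24; P(Traffic=standstill | Weather=foggy) = 0.02/0.24 = 0.08333.
P(Weather=snowy) = 0.05 + 0.09 + 0.10 + 0.09 + 0.10 = 0.43; P(Traffic=standstill | Weather=snowy) = 0.10/0.43 = 0.23256.
Difference = -0.1492.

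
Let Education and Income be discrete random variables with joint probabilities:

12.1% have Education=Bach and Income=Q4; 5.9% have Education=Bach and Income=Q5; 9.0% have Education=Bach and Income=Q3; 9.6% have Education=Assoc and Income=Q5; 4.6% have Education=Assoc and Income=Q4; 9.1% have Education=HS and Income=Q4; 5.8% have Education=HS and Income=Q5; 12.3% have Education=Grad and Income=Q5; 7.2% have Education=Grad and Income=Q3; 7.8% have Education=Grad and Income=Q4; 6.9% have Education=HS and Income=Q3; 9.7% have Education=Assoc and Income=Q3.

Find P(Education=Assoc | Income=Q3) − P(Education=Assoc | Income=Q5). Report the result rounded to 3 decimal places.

0.010

P(Income=Q3) = 0.069 + 0.097 + 0.090 + 0.072 = 0.328; P(Education=Assoc | Income=Q3) = 0.097/0.328 = 0.2957.
P(Income=Q5) = 0.058 + 0.096 + 0.059 + 0.123 = 0.336; P(Education=Assoc | Income=Q5) = 0.096/0.336 = 0.2857.
Difference = 0.010.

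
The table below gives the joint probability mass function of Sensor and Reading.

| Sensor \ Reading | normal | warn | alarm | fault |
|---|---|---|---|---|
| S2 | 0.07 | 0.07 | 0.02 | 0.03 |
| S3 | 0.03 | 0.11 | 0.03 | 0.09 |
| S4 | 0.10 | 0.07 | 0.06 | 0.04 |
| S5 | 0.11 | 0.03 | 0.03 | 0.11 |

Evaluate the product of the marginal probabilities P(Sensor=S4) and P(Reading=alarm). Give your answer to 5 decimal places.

0.03780

P(Sensor=S4) = 0.10 + 0.07 + 0.06 + 0.04 = 0.27.
P(Reading=alarm) = 0.02 + 0.03 + 0.06 + 0.03 = 0.14.
Product: 0.27 × 0.14 = 0.03780.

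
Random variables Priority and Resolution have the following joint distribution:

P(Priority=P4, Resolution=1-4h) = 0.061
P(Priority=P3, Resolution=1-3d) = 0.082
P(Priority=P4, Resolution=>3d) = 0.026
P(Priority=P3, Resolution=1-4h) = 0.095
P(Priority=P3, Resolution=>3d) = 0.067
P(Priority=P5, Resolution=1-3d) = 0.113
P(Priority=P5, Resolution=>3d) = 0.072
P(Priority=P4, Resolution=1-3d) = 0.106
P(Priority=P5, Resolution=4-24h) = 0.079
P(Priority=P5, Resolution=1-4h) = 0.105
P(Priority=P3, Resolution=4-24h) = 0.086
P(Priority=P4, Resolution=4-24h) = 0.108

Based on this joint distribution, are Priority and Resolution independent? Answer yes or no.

P(Priority=P4) = 0.301 and P(Resolution=4-24h) = 0.273, so their product is 0.08217, but P(Priority=P4, Resolution=4-24h) = 0.108. Since these differ, Priority and Resolution are not independent.

no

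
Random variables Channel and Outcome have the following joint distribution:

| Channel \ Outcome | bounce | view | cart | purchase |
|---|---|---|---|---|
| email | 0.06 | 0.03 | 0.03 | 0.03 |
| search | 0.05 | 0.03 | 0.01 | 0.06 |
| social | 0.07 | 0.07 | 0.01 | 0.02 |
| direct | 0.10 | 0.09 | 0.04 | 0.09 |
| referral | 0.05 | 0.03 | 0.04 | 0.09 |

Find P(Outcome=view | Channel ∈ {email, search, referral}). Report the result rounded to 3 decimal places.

0.176

P(Channel=email) = 0.06 + 0.03 + 0.03 + 0.03 = 0.15.
P(Channel=search) = 0.05 + 0.03 + 0.01 + 0.06 = 0.15.
P(Channel=referral) = 0.05 + 0.03 + 0.04 + 0.09 = 0.21.
P(Channel ∈ {email, search, referral}) = 0.15 + 0.15 + 0.21 = 0.51; P(Outcome=view, Channel ∈ {email, search, referral}) = 0.03 + 0.03 + 0.03 = 0.09.
P(Outcome=view | Channel ∈ {email, search, referral}) = 0.09/0.51 = 0.176.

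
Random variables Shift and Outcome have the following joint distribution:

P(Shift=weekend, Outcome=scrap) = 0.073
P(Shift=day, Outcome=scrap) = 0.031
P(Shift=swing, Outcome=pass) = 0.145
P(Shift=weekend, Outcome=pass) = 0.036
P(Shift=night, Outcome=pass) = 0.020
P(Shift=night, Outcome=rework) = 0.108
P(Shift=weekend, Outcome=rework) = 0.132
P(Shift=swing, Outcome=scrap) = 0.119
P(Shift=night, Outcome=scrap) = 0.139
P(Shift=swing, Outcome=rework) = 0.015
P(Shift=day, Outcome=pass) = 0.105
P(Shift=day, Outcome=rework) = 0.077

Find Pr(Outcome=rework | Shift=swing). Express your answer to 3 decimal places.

P(Shift=swing) = 0.145 + 0.015 + 0.119 = 0.279.
P(Outcome=rework | Shift=swing) = 0.015/0.279 = 0.054.

0.054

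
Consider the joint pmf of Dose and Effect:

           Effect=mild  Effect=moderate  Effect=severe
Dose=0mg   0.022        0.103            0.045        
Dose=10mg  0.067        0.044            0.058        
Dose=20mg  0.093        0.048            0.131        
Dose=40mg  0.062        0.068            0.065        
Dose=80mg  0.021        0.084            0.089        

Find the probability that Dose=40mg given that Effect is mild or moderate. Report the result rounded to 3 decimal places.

P(Effect=mild) = 0.022 + 0.067 + 0.093 + 0.062 + 0.021 = 0.265.
P(Effect=moderate) = 0.103 + 0.044 + 0.048 + 0.068 + 0.084 = 0.347.
P(Effect ∈ {mild, moderate}) = 0.265 + 0.347 = 0.612; P(Dose=40mg, Effect ∈ {mild, moderate}) = 0.062 + 0.068 = 0.130.
P(Dose=40mg | Effect ∈ {mild, moderate}) = 0.130/0.612 = 0.212.

0.212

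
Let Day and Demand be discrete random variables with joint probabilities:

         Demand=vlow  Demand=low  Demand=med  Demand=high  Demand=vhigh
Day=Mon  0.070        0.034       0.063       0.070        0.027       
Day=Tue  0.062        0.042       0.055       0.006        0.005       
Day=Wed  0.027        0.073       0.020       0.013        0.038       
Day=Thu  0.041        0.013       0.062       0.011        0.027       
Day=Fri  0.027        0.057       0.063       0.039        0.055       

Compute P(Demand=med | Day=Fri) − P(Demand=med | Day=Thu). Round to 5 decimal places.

-0.14119

P(Day=Fri) = 0.027 + 0.057 + 0.063 + 0.039 + 0.055 = 0.241; P(Demand=med | Day=Fri) = 0.063/0.241 = 0.261411.
P(Day=Thu) = 0.041 + 0.013 + 0.062 + 0.011 + 0.027 = 0.154; P(Demand=med | Day=Thu) = 0.062/0.154 = 0.402597.
Difference = -0.14119.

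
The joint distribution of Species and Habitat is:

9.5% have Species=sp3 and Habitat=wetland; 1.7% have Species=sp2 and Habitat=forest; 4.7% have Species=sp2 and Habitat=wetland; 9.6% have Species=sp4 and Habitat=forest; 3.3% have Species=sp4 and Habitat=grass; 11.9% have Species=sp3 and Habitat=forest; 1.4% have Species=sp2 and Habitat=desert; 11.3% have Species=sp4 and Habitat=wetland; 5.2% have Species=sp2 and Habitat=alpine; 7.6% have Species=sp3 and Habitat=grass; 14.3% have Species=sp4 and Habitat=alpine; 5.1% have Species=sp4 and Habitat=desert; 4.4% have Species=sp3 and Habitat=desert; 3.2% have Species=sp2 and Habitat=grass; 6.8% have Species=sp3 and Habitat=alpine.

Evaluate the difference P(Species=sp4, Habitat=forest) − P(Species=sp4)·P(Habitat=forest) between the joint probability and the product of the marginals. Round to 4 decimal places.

P(Species=sp4) = 0.096 + 0.033 + 0.113 + 0.051 + 0.143 = 0.436.
P(Habitat=forest) = 0.017 + 0.119 + 0.096 = 0.232.
P(Species=sp4, Habitat=forest) − P(Species=sp4)P(Habitat=forest) = 0.096 − 0.436×0.232 = -0.0052.

-0.0052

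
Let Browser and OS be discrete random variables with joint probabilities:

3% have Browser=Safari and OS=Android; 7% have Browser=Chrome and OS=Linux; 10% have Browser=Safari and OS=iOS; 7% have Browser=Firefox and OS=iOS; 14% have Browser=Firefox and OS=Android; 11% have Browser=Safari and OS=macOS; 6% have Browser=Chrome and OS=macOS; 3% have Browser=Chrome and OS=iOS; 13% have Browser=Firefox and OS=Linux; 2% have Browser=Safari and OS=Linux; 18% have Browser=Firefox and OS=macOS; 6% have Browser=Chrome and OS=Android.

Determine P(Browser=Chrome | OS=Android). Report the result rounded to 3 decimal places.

0.261

P(OS=Android) = 0.06 + 0.14 + 0.03 = 0.23.
P(Browser=Chrome | OS=Android) = 0.06/0.23 = 0.261.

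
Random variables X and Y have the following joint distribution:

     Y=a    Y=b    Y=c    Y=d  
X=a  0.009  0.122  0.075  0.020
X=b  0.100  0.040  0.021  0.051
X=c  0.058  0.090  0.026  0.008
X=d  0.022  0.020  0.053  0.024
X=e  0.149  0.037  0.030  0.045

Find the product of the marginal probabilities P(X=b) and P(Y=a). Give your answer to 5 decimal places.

P(X=b) = 0.100 + 0.040 + 0.021 + 0.051 = 0.212.
P(Y=a) = 0.009 + 0.100 + 0.058 + 0.022 + 0.149 = 0.338.
Product: 0.212 × 0.338 = 0.07166.

0.07166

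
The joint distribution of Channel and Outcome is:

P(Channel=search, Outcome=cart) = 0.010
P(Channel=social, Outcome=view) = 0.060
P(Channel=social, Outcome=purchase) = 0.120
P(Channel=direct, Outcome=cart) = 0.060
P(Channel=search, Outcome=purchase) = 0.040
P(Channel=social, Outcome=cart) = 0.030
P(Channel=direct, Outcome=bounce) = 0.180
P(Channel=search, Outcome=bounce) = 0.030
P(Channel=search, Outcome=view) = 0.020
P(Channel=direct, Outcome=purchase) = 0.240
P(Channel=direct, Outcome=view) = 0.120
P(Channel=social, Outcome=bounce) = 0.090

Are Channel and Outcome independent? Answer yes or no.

Every cell satisfies P(Channel,Outcome) = P(Channel)·P(Outcome). For instance P(Channel=social) = 0.300, P(Outcome=view) = 0.200, and 0.300×0.200 = 0.060 matches the joint entry. So Channel and Outcome are independent.

yes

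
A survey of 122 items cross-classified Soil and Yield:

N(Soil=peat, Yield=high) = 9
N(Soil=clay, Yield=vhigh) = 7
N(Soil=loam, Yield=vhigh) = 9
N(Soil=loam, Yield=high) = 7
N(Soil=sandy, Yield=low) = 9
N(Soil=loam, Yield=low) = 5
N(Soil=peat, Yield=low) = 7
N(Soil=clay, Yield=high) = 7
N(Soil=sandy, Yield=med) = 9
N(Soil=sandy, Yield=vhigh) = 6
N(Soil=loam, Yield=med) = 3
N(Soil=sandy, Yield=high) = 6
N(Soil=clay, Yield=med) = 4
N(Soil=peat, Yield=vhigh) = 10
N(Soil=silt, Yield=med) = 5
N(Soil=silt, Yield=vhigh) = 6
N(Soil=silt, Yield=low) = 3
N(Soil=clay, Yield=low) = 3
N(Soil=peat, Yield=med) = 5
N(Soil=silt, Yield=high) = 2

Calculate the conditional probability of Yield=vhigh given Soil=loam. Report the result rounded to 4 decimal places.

0.3750

Total with Soil=loam: 5 + 3 + 7 + 9 = 24.
P(Yield=vhigh | Soil=loam) = 9/24 = 0.3750.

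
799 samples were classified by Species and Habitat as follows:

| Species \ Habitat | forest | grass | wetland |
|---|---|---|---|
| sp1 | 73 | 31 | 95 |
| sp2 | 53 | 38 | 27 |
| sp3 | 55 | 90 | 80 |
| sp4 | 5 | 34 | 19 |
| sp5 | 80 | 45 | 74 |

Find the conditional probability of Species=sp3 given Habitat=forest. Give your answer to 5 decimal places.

Total with Habitat=forest: 73 + 53 + 55 + 5 + 80 = 266.
P(Species=sp3 | Habitat=forest) = 55/266 = 0.20677.

0.20677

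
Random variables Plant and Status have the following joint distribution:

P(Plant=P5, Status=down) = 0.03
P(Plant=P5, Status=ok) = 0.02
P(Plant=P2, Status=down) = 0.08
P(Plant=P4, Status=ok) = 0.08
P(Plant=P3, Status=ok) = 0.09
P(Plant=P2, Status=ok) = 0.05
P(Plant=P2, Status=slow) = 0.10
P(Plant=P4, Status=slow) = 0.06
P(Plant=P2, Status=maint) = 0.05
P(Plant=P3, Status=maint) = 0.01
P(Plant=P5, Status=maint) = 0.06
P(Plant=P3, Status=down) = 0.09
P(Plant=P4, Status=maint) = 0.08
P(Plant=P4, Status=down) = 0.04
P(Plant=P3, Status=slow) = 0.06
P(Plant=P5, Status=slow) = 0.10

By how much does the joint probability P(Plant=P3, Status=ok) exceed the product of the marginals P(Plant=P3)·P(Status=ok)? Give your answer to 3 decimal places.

P(Plant=P3) = 0.09 + 0.06 + 0.09 + 0.01 = 0.25.
P(Status=ok) = 0.05 + 0.09 + 0.08 + 0.02 = 0.24.
P(Plant=P3, Status=ok) − P(Plant=P3)P(Status=ok) = 0.09 − 0.25×0.24 = 0.030.

0.030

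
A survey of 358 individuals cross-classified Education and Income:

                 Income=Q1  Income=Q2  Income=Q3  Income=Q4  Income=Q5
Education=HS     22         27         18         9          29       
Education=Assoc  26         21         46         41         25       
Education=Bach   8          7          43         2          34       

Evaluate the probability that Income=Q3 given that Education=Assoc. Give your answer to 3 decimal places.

0.289

Total with Education=Assoc: 26 + 21 + 46 + 41 + 25 = 159.
P(Income=Q3 | Education=Assoc) = 46/159 = 0.289.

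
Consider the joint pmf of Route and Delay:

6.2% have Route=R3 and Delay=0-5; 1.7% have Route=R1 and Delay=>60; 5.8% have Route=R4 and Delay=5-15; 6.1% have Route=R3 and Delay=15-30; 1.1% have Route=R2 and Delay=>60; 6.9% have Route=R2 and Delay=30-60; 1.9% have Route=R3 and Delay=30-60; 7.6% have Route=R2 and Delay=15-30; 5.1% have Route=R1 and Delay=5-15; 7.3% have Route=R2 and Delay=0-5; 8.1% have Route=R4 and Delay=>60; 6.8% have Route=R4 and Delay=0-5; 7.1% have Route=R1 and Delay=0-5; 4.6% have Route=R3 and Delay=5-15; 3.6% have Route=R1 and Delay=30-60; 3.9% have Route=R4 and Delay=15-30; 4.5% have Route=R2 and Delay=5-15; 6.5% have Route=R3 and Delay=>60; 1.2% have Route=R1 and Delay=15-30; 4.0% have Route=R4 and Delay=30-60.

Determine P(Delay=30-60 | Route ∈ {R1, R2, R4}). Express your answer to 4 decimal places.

P(Route=R1) = 0.071 + 0.051 + 0.012 + 0.036 + 0.017 = 0.187.
P(Route=R2) = 0.073 + 0.045 + 0.076 + 0.069 + 0.011 = 0.274.
P(Route=R4) = 0.068 + 0.058 + 0.039 + 0.040 + 0.081 = 0.286.
P(Route ∈ {R1, R2, R4}) = 0.187 + 0.274 + 0.286 = 0.747; P(Delay=30-60, Route ∈ {R1, R2, R4}) = 0.036 + 0.069 + 0.040 = 0.145.
P(Delay=30-60 | Route ∈ {R1, R2, R4}) = 0.145/0.747 = 0.1941.

0.1941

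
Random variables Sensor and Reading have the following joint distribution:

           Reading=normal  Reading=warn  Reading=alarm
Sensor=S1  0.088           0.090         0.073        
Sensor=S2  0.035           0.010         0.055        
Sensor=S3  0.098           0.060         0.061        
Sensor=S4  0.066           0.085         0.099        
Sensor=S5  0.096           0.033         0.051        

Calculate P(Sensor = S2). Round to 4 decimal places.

P(Sensor=S2) = 0.035 + 0.010 + 0.055 = 0.100.

0.1000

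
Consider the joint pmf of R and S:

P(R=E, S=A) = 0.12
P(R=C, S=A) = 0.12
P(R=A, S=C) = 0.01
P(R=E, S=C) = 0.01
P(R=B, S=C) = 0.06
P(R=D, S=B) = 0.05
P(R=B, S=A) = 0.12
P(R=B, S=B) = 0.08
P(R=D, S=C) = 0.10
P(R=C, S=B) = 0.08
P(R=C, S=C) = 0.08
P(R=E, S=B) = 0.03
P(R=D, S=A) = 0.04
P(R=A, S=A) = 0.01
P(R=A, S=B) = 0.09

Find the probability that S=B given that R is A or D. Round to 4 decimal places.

0.4667

P(R=A) = 0.01 + 0.09 + 0.01 = 0.11.
P(R=D) = 0.04 + 0.05 + 0.10 = 0.19.
P(R ∈ {A, D}) = 0.11 + 0.19 = 0.30; P(S=B, R ∈ {A, D}) = 0.09 + 0.05 = 0.14.
P(S=B | R ∈ {A, D}) = 0.14/0.30 = 0.4667.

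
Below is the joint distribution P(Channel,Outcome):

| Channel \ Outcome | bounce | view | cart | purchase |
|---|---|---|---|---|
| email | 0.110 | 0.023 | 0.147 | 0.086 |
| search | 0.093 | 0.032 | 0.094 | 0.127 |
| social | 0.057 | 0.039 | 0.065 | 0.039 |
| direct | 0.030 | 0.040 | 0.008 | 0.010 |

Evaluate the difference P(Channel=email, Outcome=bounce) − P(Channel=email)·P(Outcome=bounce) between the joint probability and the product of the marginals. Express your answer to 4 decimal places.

P(Channel=email) = 0.110 + 0.023 + 0.147 + 0.086 = 0.366.
P(Outcome=bounce) = 0.110 + 0.093 + 0.057 + 0.030 = 0.290.
P(Channel=email, Outcome=bounce) − P(Channel=email)P(Outcome=bounce) = 0.110 − 0.366×0.290 = 0.0039.

0.0039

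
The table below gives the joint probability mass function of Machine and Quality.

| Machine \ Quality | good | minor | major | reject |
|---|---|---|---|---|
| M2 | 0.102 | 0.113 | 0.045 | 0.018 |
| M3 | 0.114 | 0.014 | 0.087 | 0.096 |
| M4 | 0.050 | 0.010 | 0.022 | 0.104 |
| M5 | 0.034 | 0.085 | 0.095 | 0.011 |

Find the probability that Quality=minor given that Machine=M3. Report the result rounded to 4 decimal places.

P(Machine=M3) = 0.114 + 0.014 + 0.087 + 0.096 = 0.311.
P(Quality=minor | Machine=M3) = 0.014/0.311 = 0.0450.

0.0450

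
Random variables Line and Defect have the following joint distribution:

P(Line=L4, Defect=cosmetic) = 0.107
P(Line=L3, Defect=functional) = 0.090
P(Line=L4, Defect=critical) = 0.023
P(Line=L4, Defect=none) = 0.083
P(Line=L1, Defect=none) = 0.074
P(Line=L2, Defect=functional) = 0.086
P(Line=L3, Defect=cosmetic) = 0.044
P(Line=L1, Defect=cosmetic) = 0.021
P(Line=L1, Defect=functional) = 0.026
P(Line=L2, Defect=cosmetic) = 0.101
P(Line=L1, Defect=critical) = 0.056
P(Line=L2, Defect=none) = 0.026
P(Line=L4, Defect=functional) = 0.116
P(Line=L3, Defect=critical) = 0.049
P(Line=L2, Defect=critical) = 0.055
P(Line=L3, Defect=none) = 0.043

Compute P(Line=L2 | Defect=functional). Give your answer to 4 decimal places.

0.2704

P(Defect=functional) = 0.026 + 0.086 + 0.090 + 0.116 = 0.318.
P(Line=L2 | Defect=functional) = 0.086/0.318 = 0.2704.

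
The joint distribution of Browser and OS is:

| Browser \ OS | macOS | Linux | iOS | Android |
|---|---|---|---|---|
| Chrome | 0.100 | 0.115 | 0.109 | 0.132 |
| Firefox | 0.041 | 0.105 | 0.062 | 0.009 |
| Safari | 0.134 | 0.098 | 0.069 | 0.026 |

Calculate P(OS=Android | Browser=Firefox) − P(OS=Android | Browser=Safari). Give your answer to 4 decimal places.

P(Browser=Firefox) = 0.041 + 0.105 + 0.062 + 0.009 = 0.217; P(OS=Android | Browser=Firefox) = 0.009/0.217 = 0.04147.
P(Browser=Safari) = 0.134 + 0.098 + 0.069 + 0.026 = 0.327; P(OS=Android | Browser=Safari) = 0.026/0.327 = 0.07951.
Difference = -0.0380.

-0.0380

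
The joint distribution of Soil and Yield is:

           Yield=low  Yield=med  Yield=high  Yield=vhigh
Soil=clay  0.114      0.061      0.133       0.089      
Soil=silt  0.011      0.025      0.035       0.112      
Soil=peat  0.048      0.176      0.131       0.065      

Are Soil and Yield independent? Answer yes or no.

P(Soil=peat) = 0.420 and P(Yield=med) = 0.262, so their product is 0.11004, but P(Soil=peat, Yield=med) = 0.176. Since these differ, Soil and Yield are not independent.

no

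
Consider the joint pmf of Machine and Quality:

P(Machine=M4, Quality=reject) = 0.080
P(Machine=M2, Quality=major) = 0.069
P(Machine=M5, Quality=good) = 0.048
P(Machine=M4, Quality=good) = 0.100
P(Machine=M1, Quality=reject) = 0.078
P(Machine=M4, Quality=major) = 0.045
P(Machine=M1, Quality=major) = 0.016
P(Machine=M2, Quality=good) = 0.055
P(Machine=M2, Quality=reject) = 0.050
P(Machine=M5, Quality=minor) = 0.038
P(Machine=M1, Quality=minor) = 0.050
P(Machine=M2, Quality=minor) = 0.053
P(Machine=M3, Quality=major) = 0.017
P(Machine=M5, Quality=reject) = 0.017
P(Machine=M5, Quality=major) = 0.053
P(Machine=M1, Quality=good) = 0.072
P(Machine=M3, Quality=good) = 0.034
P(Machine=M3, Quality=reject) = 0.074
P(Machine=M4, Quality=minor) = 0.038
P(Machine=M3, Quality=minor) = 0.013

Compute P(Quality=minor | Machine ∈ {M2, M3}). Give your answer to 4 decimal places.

P(Machine=M2) = 0.055 + 0.053 + 0.069 + 0.050 = 0.227.
P(Machine=M3) = 0.034 + 0.013 + 0.017 + 0.074 = 0.138.
P(Machine ∈ {M2, M3}) = 0.227 + 0.138 = 0.365; P(Quality=minor, Machine ∈ {M2, M3}) = 0.053 + 0.013 = 0.066.
P(Quality=minor | Machine ∈ {M2, M3}) = 0.066/0.365 = 0.1808.

0.1808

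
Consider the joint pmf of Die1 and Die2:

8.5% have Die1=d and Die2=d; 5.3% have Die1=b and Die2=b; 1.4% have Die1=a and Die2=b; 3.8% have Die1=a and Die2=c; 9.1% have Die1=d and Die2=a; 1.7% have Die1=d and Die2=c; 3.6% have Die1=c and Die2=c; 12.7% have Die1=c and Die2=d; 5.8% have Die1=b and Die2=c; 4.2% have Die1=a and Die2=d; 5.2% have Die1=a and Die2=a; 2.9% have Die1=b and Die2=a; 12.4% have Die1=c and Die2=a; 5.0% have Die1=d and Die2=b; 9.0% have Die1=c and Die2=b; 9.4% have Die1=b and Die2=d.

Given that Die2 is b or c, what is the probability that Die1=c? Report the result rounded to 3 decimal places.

0.354

P(Die2=b) = 0.014 + 0.053 + 0.090 + 0.050 = 0.207.
P(Die2=c) = 0.038 + 0.058 + 0.036 + 0.017 = 0.149.
P(Die2 ∈ {b, c}) = 0.207 + 0.149 = 0.356; P(Die1=c, Die2 ∈ {b, c}) = 0.090 + 0.036 = 0.126.
P(Die1=c | Die2 ∈ {b, c}) = 0.126/0.356 = 0.354.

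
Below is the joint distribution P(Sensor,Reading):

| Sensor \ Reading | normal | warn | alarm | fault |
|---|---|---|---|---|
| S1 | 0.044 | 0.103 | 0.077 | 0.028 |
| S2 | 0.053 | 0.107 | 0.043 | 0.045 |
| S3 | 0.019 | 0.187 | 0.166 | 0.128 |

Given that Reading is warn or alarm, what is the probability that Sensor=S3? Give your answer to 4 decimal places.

P(Reading=warn) = 0.103 + 0.107 + 0.187 = 0.397.
P(Reading=alarm) = 0.077 + 0.043 + 0.166 = 0.286.
P(Reading ∈ {warn, alarm}) = 0.397 + 0.286 = 0.683; P(Sensor=S3, Reading ∈ {warn, alarm}) = 0.187 + 0.166 = 0.353.
P(Sensor=S3 | Reading ∈ {warn, alarm}) = 0.353/0.683 = 0.5168.

0.5168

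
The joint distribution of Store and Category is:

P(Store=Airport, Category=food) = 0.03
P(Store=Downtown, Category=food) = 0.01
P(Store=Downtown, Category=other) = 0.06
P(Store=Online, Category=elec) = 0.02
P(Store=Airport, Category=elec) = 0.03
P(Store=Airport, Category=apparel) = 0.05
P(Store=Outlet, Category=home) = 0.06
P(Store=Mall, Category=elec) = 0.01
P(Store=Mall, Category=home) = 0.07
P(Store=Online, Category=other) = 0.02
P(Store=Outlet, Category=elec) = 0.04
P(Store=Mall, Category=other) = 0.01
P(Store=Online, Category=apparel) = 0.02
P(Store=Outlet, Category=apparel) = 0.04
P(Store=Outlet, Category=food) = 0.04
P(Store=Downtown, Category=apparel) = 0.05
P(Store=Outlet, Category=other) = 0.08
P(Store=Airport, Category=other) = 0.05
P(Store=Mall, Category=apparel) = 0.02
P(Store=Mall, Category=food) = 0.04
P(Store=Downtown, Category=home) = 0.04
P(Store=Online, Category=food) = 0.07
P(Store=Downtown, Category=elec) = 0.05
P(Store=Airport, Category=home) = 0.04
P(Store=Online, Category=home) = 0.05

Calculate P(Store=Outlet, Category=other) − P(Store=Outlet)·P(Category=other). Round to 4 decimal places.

0.0228

P(Store=Outlet) = 0.04 + 0.04 + 0.04 + 0.06 + 0.08 = 0.26.
P(Category=other) = 0.06 + 0.01 + 0.05 + 0.08 + 0.02 = 0.22.
P(Store=Outlet, Category=other) − P(Store=Outlet)P(Category=other) = 0.08 − 0.26×0.22 = 0.0228.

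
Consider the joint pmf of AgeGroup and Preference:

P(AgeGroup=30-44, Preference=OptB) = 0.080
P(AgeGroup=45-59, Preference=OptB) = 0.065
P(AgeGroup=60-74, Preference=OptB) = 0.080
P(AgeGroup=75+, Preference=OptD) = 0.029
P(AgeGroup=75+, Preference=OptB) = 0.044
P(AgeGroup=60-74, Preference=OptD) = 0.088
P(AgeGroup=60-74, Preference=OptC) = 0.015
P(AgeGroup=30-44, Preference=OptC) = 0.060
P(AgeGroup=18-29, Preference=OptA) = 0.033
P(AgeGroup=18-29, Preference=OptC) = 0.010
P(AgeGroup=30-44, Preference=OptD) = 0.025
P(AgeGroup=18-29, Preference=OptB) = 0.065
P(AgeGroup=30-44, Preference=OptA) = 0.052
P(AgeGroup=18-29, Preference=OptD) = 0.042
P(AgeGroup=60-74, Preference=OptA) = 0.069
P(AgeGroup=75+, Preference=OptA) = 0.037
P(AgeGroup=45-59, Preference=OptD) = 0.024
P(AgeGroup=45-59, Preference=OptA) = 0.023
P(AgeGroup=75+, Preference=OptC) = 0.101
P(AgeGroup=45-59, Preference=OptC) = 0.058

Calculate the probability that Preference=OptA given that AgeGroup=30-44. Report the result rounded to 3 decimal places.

P(AgeGroup=30-44) = 0.052 + 0.080 + 0.060 + 0.025 = 0.217.
P(Preference=OptA | AgeGroup=30-44) = 0.052/0.217 = 0.240.

0.240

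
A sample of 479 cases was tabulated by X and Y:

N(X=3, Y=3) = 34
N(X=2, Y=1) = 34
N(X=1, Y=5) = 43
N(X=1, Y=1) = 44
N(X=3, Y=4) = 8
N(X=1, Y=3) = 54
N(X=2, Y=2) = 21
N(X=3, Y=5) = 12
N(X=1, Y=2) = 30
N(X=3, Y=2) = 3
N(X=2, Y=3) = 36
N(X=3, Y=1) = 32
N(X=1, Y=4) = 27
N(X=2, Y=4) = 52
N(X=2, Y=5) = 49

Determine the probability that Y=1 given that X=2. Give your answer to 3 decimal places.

Total with X=2: 34 + 21 + 36 + 52 + 49 = 192.
P(Y=1 | X=2) = 34/192 = 0.177.

0.177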